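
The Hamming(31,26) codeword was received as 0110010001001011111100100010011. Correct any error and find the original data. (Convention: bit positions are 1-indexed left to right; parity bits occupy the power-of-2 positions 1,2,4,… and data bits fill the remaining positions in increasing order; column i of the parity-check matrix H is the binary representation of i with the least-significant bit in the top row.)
Syndrome s = H · r^T (mod 2), r = 0110010001001011111100100010011:
  s[0] = (1010101010101010101010101010101)·(0110010001001011111100100010011) mod 2 = 0+0+1+0+0+0+0+0+0+0+0+0+1+0+1+0+1+0+1+0+0+0+1+0+0+0+1+0+0+0+1 mod 2 = 0
  s[1] = (0110011001100110011001100110011)·(0110010001001011111100100010011) mod 2 = 0+1+1+0+0+1+0+0+0+1+0+0+0+0+1+0+0+1+1+0+0+0+1+0+0+0+1+0+0+1+1 mod 2 = 1
  s[2] = (0001111000011110000111100001111)·(0110010001001011111100100010011) mod 2 = 0+0+0+0+0+1+0+0+0+0+0+0+1+0+1+0+0+0+0+1+0+0+1+0+0+0+0+0+0+1+1 mod 2 = 1
  s[3] = (0000000111111110000000011111111)·(0110010001001011111100100010011) mod 2 = 0+0+0+0+0+0+0+0+0+1+0+0+1+0+1+0+0+0+0+0+0+0+0+0+0+0+1+0+0+1+1 mod 2 = 0
  s[4] = (0000000000000001111111111111111)·(0110010001001011111100100010011) mod 2 = 0+0+0+0+0+0+0+0+0+0+0+0+0+0+0+1+1+1+1+1+0+0+1+0+0+0+1+0+0+1+1 mod 2 = 1
Syndrome = 01101
Column 22 of H equals this syndrome → error at bit 22 (1-indexed).
Flip bit 22: 0110010001001011111100100010011 → 0110010001001011111101100010011
Extract data bits at positions {3,5,6,7,9,10,11,12,13,14,15,17,18,19,20,21,22,23,24,25,26,27,28,29,30,31}: 10100100101111101100010011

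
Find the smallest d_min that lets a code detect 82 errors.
Detecting e errors requires d_min ≥ e + 1 = 82 + 1 = 83.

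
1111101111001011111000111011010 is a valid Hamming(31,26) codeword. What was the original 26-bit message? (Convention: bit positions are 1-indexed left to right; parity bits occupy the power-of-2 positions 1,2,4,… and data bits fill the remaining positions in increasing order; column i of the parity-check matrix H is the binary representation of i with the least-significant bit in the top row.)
Parity bits occupy power-of-2 positions; data bits are at positions {3,5,6,7,9,10,11,12,13,14,15,17,18,19,20,21,22,23,24,25,26,27,28,29,30,31} (1-indexed).
Extract: c[3]=1 c[5]=1 c[6]=0 c[7]=1 c[9]=1 c[10]=1 c[11]=0 c[12]=0 c[13]=1 c[14]=0 c[15]=1 c[17]=1 c[18]=1 c[19]=1 c[20]=0 c[21]=0 c[22]=0 c[23]=1 c[24]=1 c[25]=1 c[26]=0 c[27]=1 c[28]=1 c[29]=0 c[30]=1 c[31]=0
Data = 11011100101111000111011010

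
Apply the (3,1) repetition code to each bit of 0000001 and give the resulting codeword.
Repeat each bit 3× and concatenate:
0→000  0→000  0→000  0→000  0→000  0→000  1→111
Codeword = 000000000000000000111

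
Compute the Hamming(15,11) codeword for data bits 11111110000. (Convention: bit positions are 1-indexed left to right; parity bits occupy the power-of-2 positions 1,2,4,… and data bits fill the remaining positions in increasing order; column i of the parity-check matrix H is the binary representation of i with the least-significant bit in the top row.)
Codeword c = d · G (mod 2), d = 11111110000:
  c[0] = d·G[:,0] = (11111110000)·(11011010101) mod 2 = 1+1+0+1+1+0+1+0+0+0+0 mod 2 = 1
  c[1] = d·G[:,1] = (11111110000)·(10110110011) mod 2 = 1+0+1+1+0+1+1+0+0+0+0 mod 2 = 1
  c[2] = d·G[:,2] = (11111110000)·(10000000000) mod 2 = 1+0+0+0+0+0+0+0+0+0+0 mod 2 = 1
  c[3] = d·G[:,3] = (11111110000)·(01110001111) mod 2 = 0+1+1+1+0+0+0+0+0+0+0 mod 2 = 1
  c[4] = d·G[:,4] = (11111110000)·(01000000000) mod 2 = 0+1+0+0+0+0+0+0+0+0+0 mod 2 = 1
  c[5] = d·G[:,5] = (11111110000)·(00100000000) mod 2 = 0+0+1+0+0+0+0+0+0+0+0 mod 2 = 1
  c[6] = d·G[:,6] = (11111110000)·(00010000000) mod 2 = 0+0+0+1+0+0+0+0+0+0+0 mod 2 = 1
  c[7] = d·G[:,7] = (11111110000)·(00001111111) mod 2 = 0+0+0+0+1+1+1+0+0+0+0 mod 2 = 1
  c[8] = d·G[:,8] = (11111110000)·(00001000000) mod 2 = 0+0+0+0+1+0+0+0+0+0+0 mod 2 = 1
  c[9] = d·G[:,9] = (11111110000)·(00000100000) mod 2 = 0+0+0+0+0+1+0+0+0+0+0 mod 2 = 1
  c[10] = d·G[:,10] = (11111110000)·(00000010000) mod 2 = 0+0+0+0+0+0+1+0+0+0+0 mod 2 = 1
  c[11] = d·G[:,11] = (11111110000)·(00000001000) mod 2 = 0+0+0+0+0+0+0+0+0+0+0 mod 2 = 0
  c[12] = d·G[:,12] = (11111110000)·(00000000100) mod 2 = 0+0+0+0+0+0+0+0+0+0+0 mod 2 = 0
  c[13] = d·G[:,13] = (11111110000)·(00000000010) mod 2 = 0+0+0+0+0+0+0+0+0+0+0 mod 2 = 0
  c[14] = d·G[:,14] = (11111110000)·(00000000001) mod 2 = 0+0+0+0+0+0+0+0+0+0+0 mod 2 = 0
Codeword = 111111111110000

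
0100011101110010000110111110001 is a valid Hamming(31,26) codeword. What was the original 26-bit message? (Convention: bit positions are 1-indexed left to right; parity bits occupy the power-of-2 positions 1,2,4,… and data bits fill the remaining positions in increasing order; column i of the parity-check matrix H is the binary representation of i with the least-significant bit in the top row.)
Parity bits occupy power-of-2 positions; data bits are at positions {3,5,6,7,9,10,11,12,13,14,15,17,18,19,20,21,22,23,24,25,26,27,28,29,30,31} (1-indexed).
Extract: c[3]=0 c[5]=0 c[6]=1 c[7]=1 c[9]=0 c[10]=1 c[11]=1 c[12]=1 c[13]=0 c[14]=0 c[15]=1 c[17]=0 c[18]=0 c[19]=0 c[20]=1 c[21]=1 c[22]=0 c[23]=1 c[24]=1 c[25]=1 c[26]=1 c[27]=1 c[28]=0 c[29]=0 c[30]=0 c[31]=1
Data = 00110111001000110111110001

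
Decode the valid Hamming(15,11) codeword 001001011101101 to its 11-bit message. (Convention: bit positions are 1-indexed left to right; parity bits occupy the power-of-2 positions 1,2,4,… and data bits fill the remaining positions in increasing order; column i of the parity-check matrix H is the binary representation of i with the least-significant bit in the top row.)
Parity bits occupy power-of-2 positions; data bits are at positions {3,5,6,7,9,10,11,12,13,14,15} (1-indexed).
Extract: c[3]=1 c[5]=0 c[6]=1 c[7]=0 c[9]=1 c[10]=1 c[11]=0 c[12]=1 c[13]=1 c[14]=0 c[15]=1
Data = 10101101101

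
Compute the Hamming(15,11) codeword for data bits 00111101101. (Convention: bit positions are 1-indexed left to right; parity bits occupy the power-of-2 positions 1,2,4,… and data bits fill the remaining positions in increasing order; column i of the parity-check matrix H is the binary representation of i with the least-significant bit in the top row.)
Codeword c = d · G (mod 2), d = 00111101101:
  c[0] = d·G[:,0] = (00111101101)·(11011010101) mod 2 = 0+0+0+1+1+0+0+0+1+0+1 mod 2 = 0
  c[1] = d·G[:,1] = (00111101101)·(10110110011) mod 2 = 0+0+1+1+0+1+0+0+0+0+1 mod 2 = 0
  c[2] = d·G[:,2] = (00111101101)·(10000000000) mod 2 = 0+0+0+0+0+0+0+0+0+0+0 mod 2 = 0
  c[3] = d·G[:,3] = (00111101101)·(01110001111) mod 2 = 0+0+1+1+0+0+0+1+1+0+1 mod 2 = 1
  c[4] = d·G[:,4] = (00111101101)·(01000000000) mod 2 = 0+0+0+0+0+0+0+0+0+0+0 mod 2 = 0
  c[5] = d·G[:,5] = (00111101101)·(00100000000) mod 2 = 0+0+1+0+0+0+0+0+0+0+0 mod 2 = 1
  c[6] = d·G[:,6] = (00111101101)·(00010000000) mod 2 = 0+0+0+1+0+0+0+0+0+0+0 mod 2 = 1
  c[7] = d·G[:,7] = (00111101101)·(00001111111) mod 2 = 0+0+0+0+1+1+0+1+1+0+1 mod 2 = 1
  c[8] = d·G[:,8] = (00111101101)·(00001000000) mod 2 = 0+0+0+0+1+0+0+0+0+0+0 mod 2 = 1
  c[9] = d·G[:,9] = (00111101101)·(00000100000) mod 2 = 0+0+0+0+0+1+0+0+0+0+0 mod 2 = 1
  c[10] = d·G[:,10] = (00111101101)·(00000010000) mod 2 = 0+0+0+0+0+0+0+0+0+0+0 mod 2 = 0
  c[11] = d·G[:,11] = (00111101101)·(00000001000) mod 2 = 0+0+0+0+0+0+0+1+0+0+0 mod 2 = 1
  c[12] = d·G[:,12] = (00111101101)·(00000000100) mod 2 = 0+0+0+0+0+0+0+0+1+0+0 mod 2 = 1
  c[13] = d·G[:,13] = (00111101101)·(00000000010) mod 2 = 0+0+0+0+0+0+0+0+0+0+0 mod 2 = 0
  c[14] = d·G[:,14] = (00111101101)·(00000000001) mod 2 = 0+0+0+0+0+0+0+0+0+0+1 mod 2 = 1
Codeword = 000101111101101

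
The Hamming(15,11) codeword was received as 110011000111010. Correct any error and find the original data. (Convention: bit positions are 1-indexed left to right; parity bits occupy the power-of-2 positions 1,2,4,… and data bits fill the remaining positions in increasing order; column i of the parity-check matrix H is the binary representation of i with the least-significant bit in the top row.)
Syndrome s = H · r^T (mod 2), r = 110011000111010:
  s[0] = (101010101010101)·(110011000111010) mod 2 = 1+0+0+0+1+0+0+0+0+0+1+0+0+0+0 mod 2 = 1
  s[1] = (011001100110011)·(110011000111010) mod 2 = 0+1+0+0+0+1+0+0+0+1+1+0+0+1+0 mod 2 = 1
  s[2] = (000111100001111)·(110011000111010) mod 2 = 0+0+0+0+1+1+0+0+0+0+0+1+0+1+0 mod 2 = 0
  s[3] = (000000011111111)·(110011000111010) mod 2 = 0+0+0+0+0+0+0+0+0+1+1+1+0+1+0 mod 2 = 0
Syndrome = 1100
Column 3 of H equals this syndrome → error at bit 3 (1-indexed).
Flip bit 3: 110011000111010 → 111011000111010
Extract data bits at positions {3,5,6,7,9,10,11,12,13,14,15}: 11100111010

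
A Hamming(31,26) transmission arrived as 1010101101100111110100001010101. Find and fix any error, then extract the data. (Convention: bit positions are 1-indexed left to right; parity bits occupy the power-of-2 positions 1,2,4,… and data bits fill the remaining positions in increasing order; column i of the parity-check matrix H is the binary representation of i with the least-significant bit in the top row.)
Syndrome s = H · r^T (mod 2), r = 1010101101100111110100001010101:
  s[0] = (1010101010101010101010101010101)·(1010101101100111110100001010101) mod 2 = 1+0+1+0+1+0+1+0+0+0+1+0+0+0+1+0+1+0+0+0+0+0+0+0+1+0+1+0+1+0+1 mod 2 = 1
  s[1] = (0110011001100110011001100110011)·(1010101101100111110100001010101) mod 2 = 0+0+1+0+0+0+1+0+0+1+1+0+0+1+1+0+0+1+0+0+0+0+0+0+0+0+1+0+0+0+1 mod 2 = 1
  s[2] = (0001111000011110000111100001111)·(1010101101100111110100001010101) mod 2 = 0+0+0+0+1+0+1+0+0+0+0+0+0+1+1+0+0+0+0+1+0+0+0+0+0+0+0+0+1+0+1 mod 2 = 1
  s[3] = (0000000111111110000000011111111)·(1010101101100111110100001010101) mod 2 = 0+0+0+0+0+0+0+1+0+1+1+0+0+1+1+0+0+0+0+0+0+0+0+0+1+0+1+0+1+0+1 mod 2 = 1
  s[4] = (0000000000000001111111111111111)·(1010101101100111110100001010101) mod 2 = 0+0+0+0+0+0+0+0+0+0+0+0+0+0+0+1+1+1+0+1+0+0+0+0+1+0+1+0+1+0+1 mod 2 = 0
Syndrome = 11110
Column 15 of H equals this syndrome → error at bit 15 (1-indexed).
Flip bit 15: 1010101101100111110100001010101 → 1010101101100101110100001010101
Extract data bits at positions {3,5,6,7,9,10,11,12,13,14,15,17,18,19,20,21,22,23,24,25,26,27,28,29,30,31}: 11010110010110100001010101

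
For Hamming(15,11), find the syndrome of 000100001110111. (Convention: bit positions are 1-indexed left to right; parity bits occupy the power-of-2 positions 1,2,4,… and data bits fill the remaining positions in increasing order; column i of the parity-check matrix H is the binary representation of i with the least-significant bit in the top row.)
Syndrome s = H · r^T (mod 2), r = 000100001110111:
  s[0] = (101010101010101)·(000100001110111) mod 2 = 0+0+0+0+0+0+0+0+1+0+1+0+1+0+1 mod 2 = 0
  s[1] = (011001100110011)·(000100001110111) mod 2 = 0+0+0+0+0+0+0+0+0+1+1+0+0+1+1 mod 2 = 0
  s[2] = (000111100001111)·(000100001110111) mod 2 = 0+0+0+1+0+0+0+0+0+0+0+0+1+1+1 mod 2 = 0
  s[3] = (000000011111111)·(000100001110111) mod 2 = 0+0+0+0+0+0+0+0+1+1+1+0+1+1+1 mod 2 = 0
Syndrome = 0000
s = 0: no error detected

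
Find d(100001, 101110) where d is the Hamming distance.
XOR = 001111, count of 1s = 4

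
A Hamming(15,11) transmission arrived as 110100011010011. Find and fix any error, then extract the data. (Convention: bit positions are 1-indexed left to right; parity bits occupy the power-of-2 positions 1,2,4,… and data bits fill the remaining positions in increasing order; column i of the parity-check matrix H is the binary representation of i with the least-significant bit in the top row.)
Syndrome s = H · r^T (mod 2), r = 110100011010011:
  s[0] = (101010101010101)·(110100011010011) mod 2 = 1+0+0+0+0+0+0+0+1+0+1+0+0+0+1 mod 2 = 0
  s[1] = (011001100110011)·(110100011010011) mod 2 = 0+1+0+0+0+0+0+0+0+0+1+0+0+1+1 mod 2 = 0
  s[2] = (000111100001111)·(110100011010011) mod 2 = 0+0+0+1+0+0+0+0+0+0+0+0+0+1+1 mod 2 = 1
  s[3] = (000000011111111)·(110100011010011) mod 2 = 0+0+0+0+0+0+0+1+1+0+1+0+0+1+1 mod 2 = 1
Syndrome = 0011
Column 12 of H equals this syndrome → error at bit 12 (1-indexed).
Flip bit 12: 110100011010011 → 110100011011011
Extract data bits at positions {3,5,6,7,9,10,11,12,13,14,15}: 00001011011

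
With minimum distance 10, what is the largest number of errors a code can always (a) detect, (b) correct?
(a) Detection requires d_min ≥ e+1, so e ≤ d_min − 1 = 9.
(b) Correction requires d_min ≥ 2t+1, so t ≤ ⌊(d_min − 1)/2⌋ = ⌊9/2⌋ = 4.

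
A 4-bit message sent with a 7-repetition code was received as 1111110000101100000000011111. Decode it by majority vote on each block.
Split into 7-bit blocks and majority-vote each:
  block 1 = 1111110: 6 ones, 1 zeros → 1
  block 2 = 0001011: 3 ones, 4 zeros → 0
  block 3 = 0000000: 0 ones, 7 zeros → 0
  block 4 = 0011111: 5 ones, 2 zeros → 1
Decoded = 1001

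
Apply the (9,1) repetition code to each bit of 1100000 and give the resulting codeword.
Repeat each bit 9× and concatenate:
1→111111111  1→111111111  0→000000000  0→000000000  0→000000000  0→000000000  0→000000000
Codeword = 111111111111111111000000000000000000000000000000000000000000000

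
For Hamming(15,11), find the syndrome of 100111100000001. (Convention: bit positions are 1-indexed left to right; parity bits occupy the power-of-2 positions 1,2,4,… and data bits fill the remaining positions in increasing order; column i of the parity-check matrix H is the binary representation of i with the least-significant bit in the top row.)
Syndrome s = H · r^T (mod 2), r = 100111100000001:
  s[0] = (101010101010101)·(100111100000001) mod 2 = 1+0+0+0+1+0+1+0+0+0+0+0+0+0+1 mod 2 = 0
  s[1] = (011001100110011)·(100111100000001) mod 2 = 0+0+0+0+0+1+1+0+0+0+0+0+0+0+1 mod 2 = 1
  s[2] = (000111100001111)·(100111100000001) mod 2 = 0+0+0+1+1+1+1+0+0+0+0+0+0+0+1 mod 2 = 1
  s[3] = (000000011111111)·(100111100000001) mod 2 = 0+0+0+0+0+0+0+0+0+0+0+0+0+0+1 mod 2 = 1
Syndrome = 0111
Non-zero syndrome: error at position 14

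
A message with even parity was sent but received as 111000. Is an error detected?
Sum of received bits: 1+1+1+0+0+0 = 3; 3 mod 2 = 1. Result is 1 ≠ 0 → error detected.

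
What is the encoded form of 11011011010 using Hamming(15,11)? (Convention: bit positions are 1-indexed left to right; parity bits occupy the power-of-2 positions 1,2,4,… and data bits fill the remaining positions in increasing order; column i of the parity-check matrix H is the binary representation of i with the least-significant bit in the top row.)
Codeword c = d · G (mod 2), d = 11011011010:
  c[0] = d·G[:,0] = (11011011010)·(11011010101) mod 2 = 1+1+0+1+1+0+1+0+0+0+0 mod 2 = 1
  c[1] = d·G[:,1] = (11011011010)·(10110110011) mod 2 = 1+0+0+1+0+0+1+0+0+1+0 mod 2 = 0
  c[2] = d·G[:,2] = (11011011010)·(10000000000) mod 2 = 1+0+0+0+0+0+0+0+0+0+0 mod 2 = 1
  c[3] = d·G[:,3] = (11011011010)·(01110001111) mod 2 = 0+1+0+1+0+0+0+1+0+1+0 mod 2 = 0
  c[4] = d·G[:,4] = (11011011010)·(01000000000) mod 2 = 0+1+0+0+0+0+0+0+0+0+0 mod 2 = 1
  c[5] = d·G[:,5] = (11011011010)·(00100000000) mod 2 = 0+0+0+0+0+0+0+0+0+0+0 mod 2 = 0
  c[6] = d·G[:,6] = (11011011010)·(00010000000) mod 2 = 0+0+0+1+0+0+0+0+0+0+0 mod 2 = 1
  c[7] = d·G[:,7] = (11011011010)·(00001111111) mod 2 = 0+0+0+0+1+0+1+1+0+1+0 mod 2 = 0
  c[8] = d·G[:,8] = (11011011010)·(00001000000) mod 2 = 0+0+0+0+1+0+0+0+0+0+0 mod 2 = 1
  c[9] = d·G[:,9] = (11011011010)·(00000100000) mod 2 = 0+0+0+0+0+0+0+0+0+0+0 mod 2 = 0
  c[10] = d·G[:,10] = (11011011010)·(00000010000) mod 2 = 0+0+0+0+0+0+1+0+0+0+0 mod 2 = 1
  c[11] = d·G[:,11] = (11011011010)·(00000001000) mod 2 = 0+0+0+0+0+0+0+1+0+0+0 mod 2 = 1
  c[12] = d·G[:,12] = (11011011010)·(00000000100) mod 2 = 0+0+0+0+0+0+0+0+0+0+0 mod 2 = 0
  c[13] = d·G[:,13] = (11011011010)·(00000000010) mod 2 = 0+0+0+0+0+0+0+0+0+1+0 mod 2 = 1
  c[14] = d·G[:,14] = (11011011010)·(00000000001) mod 2 = 0+0+0+0+0+0+0+0+0+0+0 mod 2 = 0
Codeword = 101010101011010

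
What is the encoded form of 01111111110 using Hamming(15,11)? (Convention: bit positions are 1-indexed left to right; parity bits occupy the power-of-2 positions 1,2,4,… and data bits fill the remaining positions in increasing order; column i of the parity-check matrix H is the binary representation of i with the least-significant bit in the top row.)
Codeword c = d · G (mod 2), d = 01111111110:
  c[0] = d·G[:,0] = (01111111110)·(11011010101) mod 2 = 0+1+0+1+1+0+1+0+1+0+0 mod 2 = 1
  c[1] = d·G[:,1] = (01111111110)·(10110110011) mod 2 = 0+0+1+1+0+1+1+0+0+1+0 mod 2 = 1
  c[2] = d·G[:,2] = (01111111110)·(10000000000) mod 2 = 0+0+0+0+0+0+0+0+0+0+0 mod 2 = 0
  c[3] = d·G[:,3] = (01111111110)·(01110001111) mod 2 = 0+1+1+1+0+0+0+1+1+1+0 mod 2 = 0
  c[4] = d·G[:,4] = (01111111110)·(01000000000) mod 2 = 0+1+0+0+0+0+0+0+0+0+0 mod 2 = 1
  c[5] = d·G[:,5] = (01111111110)·(00100000000) mod 2 = 0+0+1+0+0+0+0+0+0+0+0 mod 2 = 1
  c[6] = d·G[:,6] = (01111111110)·(00010000000) mod 2 = 0+0+0+1+0+0+0+0+0+0+0 mod 2 = 1
  c[7] = d·G[:,7] = (01111111110)·(00001111111) mod 2 = 0+0+0+0+1+1+1+1+1+1+0 mod 2 = 0
  c[8] = d·G[:,8] = (01111111110)·(00001000000) mod 2 = 0+0+0+0+1+0+0+0+0+0+0 mod 2 = 1
  c[9] = d·G[:,9] = (01111111110)·(00000100000) mod 2 = 0+0+0+0+0+1+0+0+0+0+0 mod 2 = 1
  c[10] = d·G[:,10] = (01111111110)·(00000010000) mod 2 = 0+0+0+0+0+0+1+0+0+0+0 mod 2 = 1
  c[11] = d·G[:,11] = (01111111110)·(00000001000) mod 2 = 0+0+0+0+0+0+0+1+0+0+0 mod 2 = 1
  c[12] = d·G[:,12] = (01111111110)·(00000000100) mod 2 = 0+0+0+0+0+0+0+0+1+0+0 mod 2 = 1
  c[13] = d·G[:,13] = (01111111110)·(00000000010) mod 2 = 0+0+0+0+0+0+0+0+0+1+0 mod 2 = 1
  c[14] = d·G[:,14] = (01111111110)·(00000000001) mod 2 = 0+0+0+0+0+0+0+0+0+0+0 mod 2 = 0
Codeword = 110011101111110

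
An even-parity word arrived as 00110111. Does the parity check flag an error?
Sum of received bits: 0+0+1+1+0+1+1+1 = 5; 5 mod 2 = 1. Result is 1 ≠ 0 → error detected.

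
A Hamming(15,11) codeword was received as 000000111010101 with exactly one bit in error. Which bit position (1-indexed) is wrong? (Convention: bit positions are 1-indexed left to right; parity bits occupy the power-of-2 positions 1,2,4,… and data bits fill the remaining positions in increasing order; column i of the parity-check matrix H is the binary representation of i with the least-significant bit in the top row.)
Syndrome s = H · r^T (mod 2), r = 000000111010101:
  s[0] = (101010101010101)·(000000111010101) mod 2 = 0+0+0+0+0+0+1+0+1+0+1+0+1+0+1 mod 2 = 1
  s[1] = (011001100110011)·(000000111010101) mod 2 = 0+0+0+0+0+0+1+0+0+0+1+0+0+0+1 mod 2 = 1
  s[2] = (000111100001111)·(000000111010101) mod 2 = 0+0+0+0+0+0+1+0+0+0+0+0+1+0+1 mod 2 = 1
  s[3] = (000000011111111)·(000000111010101) mod 2 = 0+0+0+0+0+0+0+1+1+0+1+0+1+0+1 mod 2 = 1
Syndrome = 1111
Column i of H is the binary representation of i, so the syndrome is the binary index of the flipped bit.
Read s = 1111 with s[0] as LSB: 1·2^0 + 1·2^1 + 1·2^2 + 1·2^3 = 15.
Error is at bit position 15.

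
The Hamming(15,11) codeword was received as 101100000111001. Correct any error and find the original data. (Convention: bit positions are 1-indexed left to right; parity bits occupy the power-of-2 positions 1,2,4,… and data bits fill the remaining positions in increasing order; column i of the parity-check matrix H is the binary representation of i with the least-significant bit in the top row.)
Syndrome s = H · r^T (mod 2), r = 101100000111001:
  s[0] = (101010101010101)·(101100000111001) mod 2 = 1+0+1+0+0+0+0+0+0+0+1+0+0+0+1 mod 2 = 0
  s[1] = (011001100110011)·(101100000111001) mod 2 = 0+0+1+0+0+0+0+0+0+1+1+0+0+0+1 mod 2 = 0
  s[2] = (000111100001111)·(101100000111001) mod 2 = 0+0+0+1+0+0+0+0+0+0+0+1+0+0+1 mod 2 = 1
  s[3] = (000000011111111)·(101100000111001) mod 2 = 0+0+0+0+0+0+0+0+0+1+1+1+0+0+1 mod 2 = 0
Syndrome = 0010
Column 4 of H equals this syndrome → error at bit 4 (1-indexed).
Flip bit 4: 101100000111001 → 101000000111001
Extract data bits at positions {3,5,6,7,9,10,11,12,13,14,15}: 10000111001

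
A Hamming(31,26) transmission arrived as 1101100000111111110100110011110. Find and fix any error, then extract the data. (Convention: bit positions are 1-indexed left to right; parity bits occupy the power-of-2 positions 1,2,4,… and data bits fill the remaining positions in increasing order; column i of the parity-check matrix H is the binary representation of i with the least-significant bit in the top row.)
Syndrome s = H · r^T (mod 2), r = 1101100000111111110100110011110:
  s[0] = (1010101010101010101010101010101)·(1101100000111111110100110011110) mod 2 = 1+0+0+0+1+0+0+0+0+0+1+0+1+0+1+0+1+0+0+0+0+0+1+0+0+0+1+0+1+0+0 mod 2 = 1
  s[1] = (0110011001100110011001100110011)·(1101100000111111110100110011110) mod 2 = 0+1+0+0+0+0+0+0+0+0+1+0+0+1+1+0+0+1+0+0+0+0+1+0+0+0+1+0+0+1+0 mod 2 = 0
  s[2] = (0001111000011110000111100001111)·(1101100000111111110100110011110) mod 2 = 0+0+0+1+1+0+0+0+0+0+0+1+1+1+1+0+0+0+0+1+0+0+1+0+0+0+0+1+1+1+0 mod 2 = 1
  s[3] = (0000000111111110000000011111111)·(1101100000111111110100110011110) mod 2 = 0+0+0+0+0+0+0+0+0+0+1+1+1+1+1+0+0+0+0+0+0+0+0+1+0+0+1+1+1+1+0 mod 2 = 0
  s[4] = (0000000000000001111111111111111)·(1101100000111111110100110011110) mod 2 = 0+0+0+0+0+0+0+0+0+0+0+0+0+0+0+1+1+1+0+1+0+0+1+1+0+0+1+1+1+1+0 mod 2 = 0
Syndrome = 10100
Column 5 of H equals this syndrome → error at bit 5 (1-indexed).
Flip bit 5: 1101100000111111110100110011110 → 1101000000111111110100110011110
Extract data bits at positions {3,5,6,7,9,10,11,12,13,14,15,17,18,19,20,21,22,23,24,25,26,27,28,29,30,31}: 00000011111110100110011110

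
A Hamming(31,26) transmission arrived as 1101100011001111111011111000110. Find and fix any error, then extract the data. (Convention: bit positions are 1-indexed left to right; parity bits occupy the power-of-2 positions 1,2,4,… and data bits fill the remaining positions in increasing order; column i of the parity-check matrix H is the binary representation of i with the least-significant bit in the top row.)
Syndrome s = H · r^T (mod 2), r = 1101100011001111111011111000110:
  s[0] = (1010101010101010101010101010101)·(1101100011001111111011111000110) mod 2 = 1+0+0+0+1+0+0+0+1+0+0+0+1+0+1+0+1+0+1+0+1+0+1+0+1+0+0+0+1+0+0 mod 2 = 1
  s[1] = (0110011001100110011001100110011)·(1101100011001111111011111000110) mod 2 = 0+1+0+0+0+0+0+0+0+1+0+0+0+1+1+0+0+1+1+0+0+1+1+0+0+0+0+0+0+1+0 mod 2 = 1
  s[2] = (0001111000011110000111100001111)·(1101100011001111111011111000110) mod 2 = 0+0+0+1+1+0+0+0+0+0+0+0+1+1+1+0+0+0+0+0+1+1+1+0+0+0+0+0+1+1+0 mod 2 = 0
  s[3] = (0000000111111110000000011111111)·(1101100011001111111011111000110) mod 2 = 0+0+0+0+0+0+0+0+1+1+0+0+1+1+1+0+0+0+0+0+0+0+0+1+1+0+0+0+1+1+0 mod 2 = 1
  s[4] = (0000000000000001111111111111111)·(1101100011001111111011111000110) mod 2 = 0+0+0+0+0+0+0+0+0+0+0+0+0+0+0+1+1+1+1+0+1+1+1+1+1+0+0+0+1+1+0 mod 2 = 1
Syndrome = 11011
Column 27 of H equals this syndrome → error at bit 27 (1-indexed).
Flip bit 27: 1101100011001111111011111000110 → 1101100011001111111011111010110
Extract data bits at positions {3,5,6,7,9,10,11,12,13,14,15,17,18,19,20,21,22,23,24,25,26,27,28,29,30,31}: 01001100111111011111010110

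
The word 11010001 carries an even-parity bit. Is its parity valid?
Sum of all bits: 1+1+0+1+0+0+0+1 = 4; 4 mod 2 = 0. Result is 0 → valid parity.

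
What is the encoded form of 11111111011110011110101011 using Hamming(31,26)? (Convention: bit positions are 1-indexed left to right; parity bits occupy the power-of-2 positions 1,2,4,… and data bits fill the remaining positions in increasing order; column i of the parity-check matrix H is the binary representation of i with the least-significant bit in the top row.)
Codeword c = d · G (mod 2), d = 11111111011110011110101011:
  c[0] = d·G[:,0] = (11111111011110011110101011)·(11011010101101010101010101) mod 2 = 1+1+0+1+1+0+1+0+0+0+1+1+0+0+0+1+0+1+0+0+0+0+0+0+0+1 mod 2 = 0
  c[1] = d·G[:,1] = (11111111011110011110101011)·(10110110011011001100110011) mod 2 = 1+0+1+1+0+1+1+0+0+1+1+0+1+0+0+0+1+1+0+0+1+0+0+0+1+1 mod 2 = 1
  c[2] = d·G[:,2] = (11111111011110011110101011)·(10000000000000000000000000) mod 2 = 1+0+0+0+0+0+0+0+0+0+0+0+0+0+0+0+0+0+0+0+0+0+0+0+0+0 mod 2 = 1
  c[3] = d·G[:,3] = (11111111011110011110101011)·(01110001111000111100001111) mod 2 = 0+1+1+1+0+0+0+1+0+1+1+0+0+0+0+1+1+1+0+0+0+0+1+0+1+1 mod 2 = 0
  c[4] = d·G[:,4] = (11111111011110011110101011)·(01000000000000000000000000) mod 2 = 0+1+0+0+0+0+0+0+0+0+0+0+0+0+0+0+0+0+0+0+0+0+0+0+0+0 mod 2 = 1
  c[5] = d·G[:,5] = (11111111011110011110101011)·(00100000000000000000000000) mod 2 = 0+0+1+0+0+0+0+0+0+0+0+0+0+0+0+0+0+0+0+0+0+0+0+0+0+0 mod 2 = 1
  c[6] = d·G[:,6] = (11111111011110011110101011)·(00010000000000000000000000) mod 2 = 0+0+0+1+0+0+0+0+0+0+0+0+0+0+0+0+0+0+0+0+0+0+0+0+0+0 mod 2 = 1
  c[7] = d·G[:,7] = (11111111011110011110101011)·(00001111111000000011111111) mod 2 = 0+0+0+0+1+1+1+1+0+1+1+0+0+0+0+0+0+0+1+0+1+0+1+0+1+1 mod 2 = 1
  c[8] = d·G[:,8] = (11111111011110011110101011)·(00001000000000000000000000) mod 2 = 0+0+0+0+1+0+0+0+0+0+0+0+0+0+0+0+0+0+0+0+0+0+0+0+0+0 mod 2 = 1
  c[9] = d·G[:,9] = (11111111011110011110101011)·(00000100000000000000000000) mod 2 = 0+0+0+0+0+1+0+0+0+0+0+0+0+0+0+0+0+0+0+0+0+0+0+0+0+0 mod 2 = 1
  c[10] = d·G[:,10] = (11111111011110011110101011)·(00000010000000000000000000) mod 2 = 0+0+0+0+0+0+1+0+0+0+0+0+0+0+0+0+0+0+0+0+0+0+0+0+0+0 mod 2 = 1
  c[11] = d·G[:,11] = (11111111011110011110101011)·(00000001000000000000000000) mod 2 = 0+0+0+0+0+0+0+1+0+0+0+0+0+0+0+0+0+0+0+0+0+0+0+0+0+0 mod 2 = 1
  c[12] = d·G[:,12] = (11111111011110011110101011)·(00000000100000000000000000) mod 2 = 0+0+0+0+0+0+0+0+0+0+0+0+0+0+0+0+0+0+0+0+0+0+0+0+0+0 mod 2 = 0
  c[13] = d·G[:,13] = (11111111011110011110101011)·(00000000010000000000000000) mod 2 = 0+0+0+0+0+0+0+0+0+1+0+0+0+0+0+0+0+0+0+0+0+0+0+0+0+0 mod 2 = 1
  c[14] = d·G[:,14] = (11111111011110011110101011)·(00000000001000000000000000) mod 2 = 0+0+0+0+0+0+0+0+0+0+1+0+0+0+0+0+0+0+0+0+0+0+0+0+0+0 mod 2 = 1
  c[15] = d·G[:,15] = (11111111011110011110101011)·(00000000000111111111111111) mod 2 = 0+0+0+0+0+0+0+0+0+0+0+1+1+0+0+1+1+1+1+0+1+0+1+0+1+1 mod 2 = 0
  c[16] = d·G[:,16] = (11111111011110011110101011)·(00000000000100000000000000) mod 2 = 0+0+0+0+0+0+0+0+0+0+0+1+0+0+0+0+0+0+0+0+0+0+0+0+0+0 mod 2 = 1
  c[17] = d·G[:,17] = (11111111011110011110101011)·(00000000000010000000000000) mod 2 = 0+0+0+0+0+0+0+0+0+0+0+0+1+0+0+0+0+0+0+0+0+0+0+0+0+0 mod 2 = 1
  c[18] = d·G[:,18] = (11111111011110011110101011)·(00000000000001000000000000) mod 2 = 0+0+0+0+0+0+0+0+0+0+0+0+0+0+0+0+0+0+0+0+0+0+0+0+0+0 mod 2 = 0
  c[19] = d·G[:,19] = (11111111011110011110101011)·(00000000000000100000000000) mod 2 = 0+0+0+0+0+0+0+0+0+0+0+0+0+0+0+0+0+0+0+0+0+0+0+0+0+0 mod 2 = 0
  c[20] = d·G[:,20] = (11111111011110011110101011)·(00000000000000010000000000) mod 2 = 0+0+0+0+0+0+0+0+0+0+0+0+0+0+0+1+0+0+0+0+0+0+0+0+0+0 mod 2 = 1
  c[21] = d·G[:,21] = (11111111011110011110101011)·(00000000000000001000000000) mod 2 = 0+0+0+0+0+0+0+0+0+0+0+0+0+0+0+0+1+0+0+0+0+0+0+0+0+0 mod 2 = 1
  c[22] = d·G[:,22] = (11111111011110011110101011)·(00000000000000000100000000) mod 2 = 0+0+0+0+0+0+0+0+0+0+0+0+0+0+0+0+0+1+0+0+0+0+0+0+0+0 mod 2 = 1
  c[23] = d·G[:,23] = (11111111011110011110101011)·(00000000000000000010000000) mod 2 = 0+0+0+0+0+0+0+0+0+0+0+0+0+0+0+0+0+0+1+0+0+0+0+0+0+0 mod 2 = 1
  c[24] = d·G[:,24] = (11111111011110011110101011)·(00000000000000000001000000) mod 2 = 0+0+0+0+0+0+0+0+0+0+0+0+0+0+0+0+0+0+0+0+0+0+0+0+0+0 mod 2 = 0
  c[25] = d·G[:,25] = (11111111011110011110101011)·(00000000000000000000100000) mod 2 = 0+0+0+0+0+0+0+0+0+0+0+0+0+0+0+0+0+0+0+0+1+0+0+0+0+0 mod 2 = 1
  c[26] = d·G[:,26] = (11111111011110011110101011)·(00000000000000000000010000) mod 2 = 0+0+0+0+0+0+0+0+0+0+0+0+0+0+0+0+0+0+0+0+0+0+0+0+0+0 mod 2 = 0
  c[27] = d·G[:,27] = (11111111011110011110101011)·(00000000000000000000001000) mod 2 = 0+0+0+0+0+0+0+0+0+0+0+0+0+0+0+0+0+0+0+0+0+0+1+0+0+0 mod 2 = 1
  c[28] = d·G[:,28] = (11111111011110011110101011)·(00000000000000000000000100) mod 2 = 0+0+0+0+0+0+0+0+0+0+0+0+0+0+0+0+0+0+0+0+0+0+0+0+0+0 mod 2 = 0
  c[29] = d·G[:,29] = (11111111011110011110101011)·(00000000000000000000000010) mod 2 = 0+0+0+0+0+0+0+0+0+0+0+0+0+0+0+0+0+0+0+0+0+0+0+0+1+0 mod 2 = 1
  c[30] = d·G[:,30] = (11111111011110011110101011)·(00000000000000000000000001) mod 2 = 0+0+0+0+0+0+0+0+0+0+0+0+0+0+0+0+0+0+0+0+0+0+0+0+0+1 mod 2 = 1
Codeword = 0110111111110110110011110101011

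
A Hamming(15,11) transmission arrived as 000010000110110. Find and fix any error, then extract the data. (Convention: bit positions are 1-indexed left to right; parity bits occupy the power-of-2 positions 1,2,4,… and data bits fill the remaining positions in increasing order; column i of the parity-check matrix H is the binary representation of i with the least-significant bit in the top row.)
Syndrome s = H · r^T (mod 2), r = 000010000110110:
  s[0] = (101010101010101)·(000010000110110) mod 2 = 0+0+0+0+1+0+0+0+0+0+1+0+1+0+0 mod 2 = 1
  s[1] = (011001100110011)·(000010000110110) mod 2 = 0+0+0+0+0+0+0+0+0+1+1+0+0+1+0 mod 2 = 1
  s[2] = (000111100001111)·(000010000110110) mod 2 = 0+0+0+0+1+0+0+0+0+0+0+0+1+1+0 mod 2 = 1
  s[3] = (000000011111111)·(000010000110110) mod 2 = 0+0+0+0+0+0+0+0+0+1+1+0+1+1+0 mod 2 = 0
Syndrome = 1110
Column 7 of H equals this syndrome → error at bit 7 (1-indexed).
Flip bit 7: 000010000110110 → 000010100110110
Extract data bits at positions {3,5,6,7,9,10,11,12,13,14,15}: 01010110110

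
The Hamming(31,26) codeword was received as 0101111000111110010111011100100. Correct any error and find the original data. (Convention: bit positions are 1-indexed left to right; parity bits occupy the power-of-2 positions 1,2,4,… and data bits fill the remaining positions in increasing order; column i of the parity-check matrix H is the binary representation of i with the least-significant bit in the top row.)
Syndrome s = H · r^T (mod 2), r = 0101111000111110010111011100100:
  s[0] = (1010101010101010101010101010101)·(0101111000111110010111011100100) mod 2 = 0+0+0+0+1+0+1+0+0+0+1+0+1+0+1+0+0+0+0+0+1+0+0+0+1+0+0+0+1+0+0 mod 2 = 0
  s[1] = (0110011001100110011001100110011)·(0101111000111110010111011100100) mod 2 = 0+1+0+0+0+1+1+0+0+0+1+0+0+1+1+0+0+1+0+0+0+1+0+0+0+1+0+0+0+0+0 mod 2 = 1
  s[2] = (0001111000011110000111100001111)·(0101111000111110010111011100100) mod 2 = 0+0+0+1+1+1+1+0+0+0+0+1+1+1+1+0+0+0+0+1+1+1+0+0+0+0+0+0+1+0+0 mod 2 = 0
  s[3] = (0000000111111110000000011111111)·(0101111000111110010111011100100) mod 2 = 0+0+0+0+0+0+0+0+0+0+1+1+1+1+1+0+0+0+0+0+0+0+0+1+1+1+0+0+1+0+0 mod 2 = 1
  s[4] = (0000000000000001111111111111111)·(0101111000111110010111011100100) mod 2 = 0+0+0+0+0+0+0+0+0+0+0+0+0+0+0+0+0+1+0+1+1+1+0+1+1+1+0+0+1+0+0 mod 2 = 0
Syndrome = 01010
Column 10 of H equals this syndrome → error at bit 10 (1-indexed).
Flip bit 10: 0101111000111110010111011100100 → 0101111001111110010111011100100
Extract data bits at positions {3,5,6,7,9,10,11,12,13,14,15,17,18,19,20,21,22,23,24,25,26,27,28,29,30,31}: 01110111111010111011100100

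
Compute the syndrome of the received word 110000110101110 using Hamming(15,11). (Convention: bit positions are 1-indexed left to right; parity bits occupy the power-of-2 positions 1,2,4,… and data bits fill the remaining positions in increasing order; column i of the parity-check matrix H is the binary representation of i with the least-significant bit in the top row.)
Syndrome s = H · r^T (mod 2), r = 110000110101110:
  s[0] = (101010101010101)·(110000110101110) mod 2 = 1+0+0+0+0+0+1+0+0+0+0+0+1+0+0 mod 2 = 1
  s[1] = (011001100110011)·(110000110101110) mod 2 = 0+1+0+0+0+0+1+0+0+1+0+0+0+1+0 mod 2 = 0
  s[2] = (000111100001111)·(110000110101110) mod 2 = 0+0+0+0+0+0+1+0+0+0+0+1+1+1+0 mod 2 = 0
  s[3] = (000000011111111)·(110000110101110) mod 2 = 0+0+0+0+0+0+0+1+0+1+0+1+1+1+0 mod 2 = 1
Syndrome = 1001
Non-zero syndrome: error at position 9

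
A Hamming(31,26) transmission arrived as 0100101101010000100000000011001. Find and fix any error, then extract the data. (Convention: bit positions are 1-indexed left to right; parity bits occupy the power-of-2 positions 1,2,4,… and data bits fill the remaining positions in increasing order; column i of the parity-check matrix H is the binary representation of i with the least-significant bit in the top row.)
Syndrome s = H · r^T (mod 2), r = 0100101101010000100000000011001:
  s[0] = (1010101010101010101010101010101)·(0100101101010000100000000011001) mod 2 = 0+0+0+0+1+0+1+0+0+0+0+0+0+0+0+0+1+0+0+0+0+0+0+0+0+0+1+0+0+0+1 mod 2 = 1
  s[1] = (0110011001100110011001100110011)·(0100101101010000100000000011001) mod 2 = 0+1+0+0+0+0+1+0+0+1+0+0+0+0+0+0+0+0+0+0+0+0+0+0+0+0+1+0+0+0+1 mod 2 = 1
  s[2] = (0001111000011110000111100001111)·(0100101101010000100000000011001) mod 2 = 0+0+0+0+1+0+1+0+0+0+0+1+0+0+0+0+0+0+0+0+0+0+0+0+0+0+0+1+0+0+1 mod 2 = 1
  s[3] = (0000000111111110000000011111111)·(0100101101010000100000000011001) mod 2 = 0+0+0+0+0+0+0+1+0+1+0+1+0+0+0+0+0+0+0+0+0+0+0+0+0+0+1+1+0+0+1 mod 2 = 0
  s[4] = (0000000000000001111111111111111)·(0100101101010000100000000011001) mod 2 = 0+0+0+0+0+0+0+0+0+0+0+0+0+0+0+0+1+0+0+0+0+0+0+0+0+0+1+1+0+0+1 mod 2 = 0
Syndrome = 11100
Column 7 of H equals this syndrome → error at bit 7 (1-indexed).
Flip bit 7: 0100101101010000100000000011001 → 0100100101010000100000000011001
Extract data bits at positions {3,5,6,7,9,10,11,12,13,14,15,17,18,19,20,21,22,23,24,25,26,27,28,29,30,31}: 01000101000100000000011001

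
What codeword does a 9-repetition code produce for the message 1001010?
Repeat each bit 9× and concatenate:
1→111111111  0→000000000  0→000000000  1→111111111  0→000000000  1→111111111  0→000000000
Codeword = 111111111000000000000000000111111111000000000111111111000000000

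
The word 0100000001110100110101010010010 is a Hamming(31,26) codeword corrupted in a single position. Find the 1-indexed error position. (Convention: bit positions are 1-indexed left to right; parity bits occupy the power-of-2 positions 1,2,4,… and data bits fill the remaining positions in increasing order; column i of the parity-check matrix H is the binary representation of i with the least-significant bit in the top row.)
Syndrome s = H · r^T (mod 2), r = 0100000001110100110101010010010:
  s[0] = (1010101010101010101010101010101)·(0100000001110100110101010010010) mod 2 = 0+0+0+0+0+0+0+0+0+0+1+0+0+0+0+0+1+0+0+0+0+0+0+0+0+0+1+0+0+0+0 mod 2 = 1
  s[1] = (0110011001100110011001100110011)·(0100000001110100110101010010010) mod 2 = 0+1+0+0+0+0+0+0+0+1+1+0+0+1+0+0+0+1+0+0+0+1+0+0+0+0+1+0+0+1+0 mod 2 = 0
  s[2] = (0001111000011110000111100001111)·(0100000001110100110101010010010) mod 2 = 0+0+0+0+0+0+0+0+0+0+0+1+0+1+0+0+0+0+0+1+0+1+0+0+0+0+0+0+0+1+0 mod 2 = 1
  s[3] = (0000000111111110000000011111111)·(0100000001110100110101010010010) mod 2 = 0+0+0+0+0+0+0+0+0+1+1+1+0+1+0+0+0+0+0+0+0+0+0+1+0+0+1+0+0+1+0 mod 2 = 1
  s[4] = (0000000000000001111111111111111)·(0100000001110100110101010010010) mod 2 = 0+0+0+0+0+0+0+0+0+0+0+0+0+0+0+0+1+1+0+1+0+1+0+1+0+0+1+0+0+1+0 mod 2 = 1
Syndrome = 10111
Column i of H is the binary representation of i, so the syndrome is the binary index of the flipped bit.
Read s = 10111 with s[0] as LSB: 1·2^0 + 0·2^1 + 1·2^2 + 1·2^3 + 1·2^4 = 29.
Error is at bit position 29.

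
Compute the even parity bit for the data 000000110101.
Sum of data bits: 0+0+0+0+0+0+1+1+0+1+0+1 = 4.
4 mod 2 = 0, so parity bit = 0.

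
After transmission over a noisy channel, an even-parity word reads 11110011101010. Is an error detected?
Sum of received bits: 1+1+1+1+0+0+1+1+1+0+1+0+1+0 = 9; 9 mod 2 = 1. Result is 1 ≠ 0 → error detected.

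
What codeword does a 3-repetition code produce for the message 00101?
Repeat each bit 3× and concatenate:
0→000  0→000  1→111  0→000  1→111
Codeword = 000000111000111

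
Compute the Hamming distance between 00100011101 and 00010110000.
XOR = 00110101101, count of 1s = 6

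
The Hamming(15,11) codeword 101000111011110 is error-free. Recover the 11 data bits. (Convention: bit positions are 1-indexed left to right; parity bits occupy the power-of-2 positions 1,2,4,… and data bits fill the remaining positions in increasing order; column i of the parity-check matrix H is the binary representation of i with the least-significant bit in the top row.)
Parity bits occupy power-of-2 positions; data bits are at positions {3,5,6,7,9,10,11,12,13,14,15} (1-indexed).
Extract: c[3]=1 c[5]=0 c[6]=0 c[7]=1 c[9]=1 c[10]=0 c[11]=1 c[12]=1 c[13]=1 c[14]=1 c[15]=0
Data = 10011011110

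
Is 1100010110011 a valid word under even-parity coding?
Sum of all bits: 1+1+0+0+0+1+0+1+1+0+0+1+1 = 7; 7 mod 2 = 1. Result is 1 → parity error detected.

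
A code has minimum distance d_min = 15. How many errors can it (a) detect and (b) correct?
(a) Detection requires d_min ≥ e+1, so e ≤ d_min − 1 = 14.
(b) Correction requires d_min ≥ 2t+1, so t ≤ ⌊(d_min − 1)/2⌋ = ⌊14/2⌋ = 7.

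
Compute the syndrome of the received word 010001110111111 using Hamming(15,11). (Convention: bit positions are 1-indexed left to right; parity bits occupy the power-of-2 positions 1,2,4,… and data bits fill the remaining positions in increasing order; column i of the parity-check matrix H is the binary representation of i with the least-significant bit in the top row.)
Syndrome s = H · r^T (mod 2), r = 010001110111111:
  s[0] = (101010101010101)·(010001110111111) mod 2 = 0+0+0+0+0+0+1+0+0+0+1+0+1+0+1 mod 2 = 0
  s[1] = (011001100110011)·(010001110111111) mod 2 = 0+1+0+0+0+1+1+0+0+1+1+0+0+1+1 mod 2 = 1
  s[2] = (000111100001111)·(010001110111111) mod 2 = 0+0+0+0+0+1+1+0+0+0+0+1+1+1+1 mod 2 = 0
  s[3] = (000000011111111)·(010001110111111) mod 2 = 0+0+0+0+0+0+0+1+0+1+1+1+1+1+1 mod 2 = 1
Syndrome = 0101
Non-zero syndrome: error at position 10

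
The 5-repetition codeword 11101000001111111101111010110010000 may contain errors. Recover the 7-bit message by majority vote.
Split into 5-bit blocks and majority-vote each:
  block 1 = 11101: 4 ones, 1 zeros → 1
  block 2 = 00000: 0 ones, 5 zeros → 0
  block 3 = 11111: 5 ones, 0 zeros → 1
  block 4 = 11101: 4 ones, 1 zeros → 1
  block 5 = 11101: 4 ones, 1 zeros → 1
  block 6 = 01100: 2 ones, 3 zeros → 0
  block 7 = 10000: 1 ones, 4 zeros → 0
Decoded = 1011100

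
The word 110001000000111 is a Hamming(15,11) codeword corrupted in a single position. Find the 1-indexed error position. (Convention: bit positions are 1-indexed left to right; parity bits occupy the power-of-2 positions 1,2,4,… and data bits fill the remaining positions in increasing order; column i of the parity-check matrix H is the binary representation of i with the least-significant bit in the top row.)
Syndrome s = H · r^T (mod 2), r = 110001000000111:
  s[0] = (101010101010101)·(110001000000111) mod 2 = 1+0+0+0+0+0+0+0+0+0+0+0+1+0+1 mod 2 = 1
  s[1] = (011001100110011)·(110001000000111) mod 2 = 0+1+0+0+0+1+0+0+0+0+0+0+0+1+1 mod 2 = 0
  s[2] = (000111100001111)·(110001000000111) mod 2 = 0+0+0+0+0+1+0+0+0+0+0+0+1+1+1 mod 2 = 0
  s[3] = (000000011111111)·(110001000000111) mod 2 = 0+0+0+0+0+0+0+0+0+0+0+0+1+1+1 mod 2 = 1
Syndrome = 1001
Column i of H is the binary representation of i, so the syndrome is the binary index of the flipped bit.
Read s = 1001 with s[0] as LSB: 1·2^0 + 0·2^1 + 0·2^2 + 1·2^3 = 9.
Error is at bit position 9.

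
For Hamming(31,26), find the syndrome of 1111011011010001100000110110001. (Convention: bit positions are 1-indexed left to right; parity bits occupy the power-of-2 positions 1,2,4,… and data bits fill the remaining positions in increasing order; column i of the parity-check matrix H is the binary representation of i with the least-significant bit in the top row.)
Syndrome s = H · r^T (mod 2), r = 1111011011010001100000110110001:
  s[0] = (1010101010101010101010101010101)·(1111011011010001100000110110001) mod 2 = 1+0+1+0+0+0+1+0+1+0+0+0+0+0+0+0+1+0+0+0+0+0+1+0+0+0+1+0+0+0+1 mod 2 = 0
  s[1] = (0110011001100110011001100110011)·(1111011011010001100000110110001) mod 2 = 0+1+1+0+0+1+1+0+0+1+0+0+0+0+0+0+0+0+0+0+0+0+1+0+0+1+1+0+0+0+1 mod 2 = 1
  s[2] = (0001111000011110000111100001111)·(1111011011010001100000110110001) mod 2 = 0+0+0+1+0+1+1+0+0+0+0+1+0+0+0+0+0+0+0+0+0+0+1+0+0+0+0+0+0+0+1 mod 2 = 0
  s[3] = (0000000111111110000000011111111)·(1111011011010001100000110110001) mod 2 = 0+0+0+0+0+0+0+0+1+1+0+1+0+0+0+0+0+0+0+0+0+0+0+1+0+1+1+0+0+0+1 mod 2 = 1
  s[4] = (0000000000000001111111111111111)·(1111011011010001100000110110001) mod 2 = 0+0+0+0+0+0+0+0+0+0+0+0+0+0+0+1+1+0+0+0+0+0+1+1+0+1+1+0+0+0+1 mod 2 = 1
Syndrome = 01011
Non-zero syndrome: error at position 26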